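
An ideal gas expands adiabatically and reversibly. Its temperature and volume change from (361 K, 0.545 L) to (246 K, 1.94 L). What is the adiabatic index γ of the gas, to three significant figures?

TV^(γ−1) = const ⇒ γ − 1 = ln(T₂/T₁) / ln(V₁/V₂).
γ = 1 + ln(246/361) / ln(0.545/1.94) = 1.302.

γ ≈ 1.30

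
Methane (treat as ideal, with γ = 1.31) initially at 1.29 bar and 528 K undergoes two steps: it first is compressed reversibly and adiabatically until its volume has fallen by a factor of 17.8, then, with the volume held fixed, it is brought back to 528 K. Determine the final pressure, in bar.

P₃ ≈ 23.0 bar

Adiabatic step (PV^γ = const): P₂ = 1.29×17.8^(1.31) = 56.06 bar; T₂ = 528×17.8^(0.31) = 1289 K.
Isochoric: P₃ = P₂(T₃/T₂) = 56.06 × (528/1289) = 22.96 bar.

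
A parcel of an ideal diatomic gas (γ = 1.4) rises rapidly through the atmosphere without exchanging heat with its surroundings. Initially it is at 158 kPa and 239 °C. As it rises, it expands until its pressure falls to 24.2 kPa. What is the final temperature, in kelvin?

Along an adiabat T P^((1−γ)/γ) is constant, so T₂ = T₁ (P₂/P₁)^((γ−1)/γ).
T₁ = 239 °C = 512.1 K.
T₂ = 512.1 × (24.2/158)^(0.286) = 299.6 K.

T₂ ≈ 300 K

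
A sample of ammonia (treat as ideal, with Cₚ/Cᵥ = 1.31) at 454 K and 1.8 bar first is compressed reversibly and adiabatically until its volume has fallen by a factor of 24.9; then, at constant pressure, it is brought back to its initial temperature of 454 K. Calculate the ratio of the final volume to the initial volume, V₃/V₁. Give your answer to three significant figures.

V₃/V₁ ≈ 0.0148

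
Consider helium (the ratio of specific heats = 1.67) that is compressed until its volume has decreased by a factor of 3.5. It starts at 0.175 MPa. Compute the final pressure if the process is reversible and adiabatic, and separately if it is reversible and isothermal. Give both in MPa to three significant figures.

adiabatic: 1.42 MPa; isothermal: 0.612 MPa

Isothermal: P₂ = P₁(V₁/V₂) = 0.175×3.5 = 0.6125 MPa.
Adiabatic: P₂ = P₁(V₁/V₂)^γ = 0.175×3.5^(1.67) = 1.418 MPa.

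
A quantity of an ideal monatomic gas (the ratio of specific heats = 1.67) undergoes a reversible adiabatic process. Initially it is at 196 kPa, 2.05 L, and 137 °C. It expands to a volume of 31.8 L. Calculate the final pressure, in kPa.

P₂ ≈ 2.01 kPa

Adiabatic: P₁V₁^γ = P₂V₂^γ ⇒ P₂ = P₁ (V₁/V₂)^γ.
P₂ = 196 × (2.05/31.8)^(1.67) = 2.013 kPa.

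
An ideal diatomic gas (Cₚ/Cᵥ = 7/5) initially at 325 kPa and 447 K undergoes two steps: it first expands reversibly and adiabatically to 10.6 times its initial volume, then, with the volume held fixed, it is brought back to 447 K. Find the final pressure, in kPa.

P₃ ≈ 30.7 kPa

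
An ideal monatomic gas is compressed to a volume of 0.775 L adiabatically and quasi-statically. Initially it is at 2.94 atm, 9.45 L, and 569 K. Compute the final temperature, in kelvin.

T₂ ≈ 3010 K

For a reversible adiabat TV^(γ−1) is constant, so T₂ = T₁ (V₁/V₂)^(γ−1).
γ = 5/3 for a monatomic ideal gas.
T₂ = 569 × (9.45/0.775)^(2/3) = 3014 K.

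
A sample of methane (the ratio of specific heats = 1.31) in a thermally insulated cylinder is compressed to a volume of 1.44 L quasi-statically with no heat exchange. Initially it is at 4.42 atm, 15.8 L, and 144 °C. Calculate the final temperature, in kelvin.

T₂ ≈ 877 K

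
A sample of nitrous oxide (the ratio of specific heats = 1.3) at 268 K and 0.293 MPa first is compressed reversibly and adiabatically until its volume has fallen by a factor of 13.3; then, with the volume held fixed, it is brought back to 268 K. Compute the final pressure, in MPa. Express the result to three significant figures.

P₃ ≈ 3.90 MPa

Adiabatic step (PV^γ = const): P₂ = 0.293×13.3^(1.3) = 8.47 MPa; T₂ = 268×13.3^(0.3) = 582.5 K.
Isochoric: P₃ = P₂(T₃/T₂) = 8.47 × (268/582.5) = 3.897 MPa.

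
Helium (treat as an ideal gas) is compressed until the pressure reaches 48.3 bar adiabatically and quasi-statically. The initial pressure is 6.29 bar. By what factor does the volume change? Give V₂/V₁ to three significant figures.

V₂/V₁ ≈ 0.294

From PV^γ = const, V₂/V₁ = (P₁/P₂)^(1/γ).
For a monatomic ideal gas γ = 5/3.
V₂/V₁ = (6.29/48.3)^(3/5) = 0.2943.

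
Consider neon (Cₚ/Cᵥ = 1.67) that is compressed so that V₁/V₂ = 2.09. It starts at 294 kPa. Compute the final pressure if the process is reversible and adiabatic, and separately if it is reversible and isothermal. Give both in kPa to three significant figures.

Isothermal: P₂ = P₁(V₁/V₂) = 294×2.09 = 614.5 kPa.
Adiabatic: P₂ = P₁(V₁/V₂)^γ = 294×2.09^(1.67) = 1007 kPa.

adiabatic: 1010 kPa; isothermal: 614 kPa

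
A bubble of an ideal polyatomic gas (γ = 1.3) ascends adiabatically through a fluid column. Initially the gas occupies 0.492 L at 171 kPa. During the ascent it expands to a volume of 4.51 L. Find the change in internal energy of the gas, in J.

ΔU ≈ -136 J

P₂ = P₁(V₁/V₂)^γ = 171×(0.492/4.51)^(1.3) = 9.597 kPa.
For a reversible adiabat, W_by_gas = (P₁V₁ − P₂V₂)/(γ−1).
W_by = (171000×0.000492 − 9597×0.00451) / (0.3) = 136.2 J.
Q = 0 ⇒ ΔU = −W_by = -136.2 J.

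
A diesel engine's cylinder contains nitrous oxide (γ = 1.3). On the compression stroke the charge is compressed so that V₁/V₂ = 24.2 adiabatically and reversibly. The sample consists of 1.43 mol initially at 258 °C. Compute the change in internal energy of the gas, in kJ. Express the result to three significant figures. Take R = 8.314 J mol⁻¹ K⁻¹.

ΔU ≈ 33.7 kJ

For a reversible adiabat TV^(γ−1) is constant, so T₂ = T₁ (V₁/V₂)^(γ−1).
T₁ = 258 °C = 531.1 K.
T₂ = 531.1 × 24.2^(0.3) = 1382 K.
Q = 0, so ΔU = W_on_gas = nCᵥΔT with Cᵥ = R/(γ−1) = 27.71 J/(mol·K).
ΔU = 1.43 × 27.71 × (1382 − 531.1) = 33700 J.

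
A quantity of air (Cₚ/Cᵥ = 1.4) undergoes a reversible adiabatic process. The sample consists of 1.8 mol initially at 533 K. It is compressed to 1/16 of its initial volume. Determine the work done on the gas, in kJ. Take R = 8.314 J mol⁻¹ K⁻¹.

For a reversible adiabat TV^(γ−1) is constant, so T₂ = T₁ (V₁/V₂)^(γ−1).
T₂ = 533 × 16^(0.4) = 1616 K.
Q = 0, so ΔU = W_on_gas = nCᵥΔT with Cᵥ = R/(γ−1) = 20.79 J/(mol·K).
ΔU = 1.8 × 20.79 × (1616 − 533) = 40510 J.

W ≈ 40.5 kJ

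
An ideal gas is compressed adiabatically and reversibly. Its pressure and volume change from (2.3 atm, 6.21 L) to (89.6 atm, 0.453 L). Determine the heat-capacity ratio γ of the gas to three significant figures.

PV^γ = const ⇒ γ = ln(P₂/P₁) / ln(V₁/V₂).
γ = ln(89.6/2.3) / ln(6.21/0.453) = 1.399.

γ ≈ 1.40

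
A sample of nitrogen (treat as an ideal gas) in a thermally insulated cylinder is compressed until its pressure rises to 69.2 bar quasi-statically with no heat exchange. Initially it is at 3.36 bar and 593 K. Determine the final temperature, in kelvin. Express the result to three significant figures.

T₂ ≈ 1410 K

Along an adiabat T P^((1−γ)/γ) is constant, so T₂ = T₁ (P₂/P₁)^((γ−1)/γ).
For a diatomic ideal gas γ = 7/5, so (γ−1)/γ = 2/7.
T₂ = 593 × (69.2/3.36)^(2/7) = 1407 K.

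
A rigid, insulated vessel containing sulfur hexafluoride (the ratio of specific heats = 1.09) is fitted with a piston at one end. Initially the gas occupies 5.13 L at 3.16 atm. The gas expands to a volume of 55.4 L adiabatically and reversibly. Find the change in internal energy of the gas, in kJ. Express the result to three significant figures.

P₂ = P₁(V₁/V₂)^γ = 3.16×(5.13/55.4)^(1.09) = 0.2362 atm.
For a reversible adiabat, W_by_gas = (P₁V₁ − P₂V₂)/(γ−1).
W_by = (320200×0.00513 − 23930×0.0554) / (0.09) = 3518 J.
Q = 0 ⇒ ΔU = −W_by = -3518 J.

ΔU ≈ -3.52 kJ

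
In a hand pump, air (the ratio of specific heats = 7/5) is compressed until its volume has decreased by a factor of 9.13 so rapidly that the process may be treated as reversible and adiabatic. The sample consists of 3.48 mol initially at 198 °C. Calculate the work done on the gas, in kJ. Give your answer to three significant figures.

W ≈ 48.5 kJ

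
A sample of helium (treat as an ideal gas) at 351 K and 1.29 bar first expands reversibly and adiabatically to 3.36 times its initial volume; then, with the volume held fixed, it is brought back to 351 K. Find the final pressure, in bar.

For a monatomic ideal gas γ = 5/3.
Adiabatic step (PV^γ = const): P₂ = 1.29×(1/3.36)^(5/3) = 0.1711 bar; T₂ = 351×(1/3.36)^(2/3) = 156.5 K.
Isochoric: P₃ = P₂(T₃/T₂) = 0.1711 × (351/156.5) = 0.3839 bar.

P₃ ≈ 0.384 bar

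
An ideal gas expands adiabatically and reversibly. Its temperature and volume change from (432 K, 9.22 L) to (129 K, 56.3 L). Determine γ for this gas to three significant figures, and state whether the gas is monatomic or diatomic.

γ ≈ 1.67; monatomic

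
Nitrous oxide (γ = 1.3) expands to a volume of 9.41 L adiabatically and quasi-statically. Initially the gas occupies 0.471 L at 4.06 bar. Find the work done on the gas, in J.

W ≈ -378 J

P₂ = P₁(V₁/V₂)^γ = 4.06×(0.471/9.41)^(1.3) = 0.08275 bar.
For a reversible adiabat, W_by_gas = (P₁V₁ − P₂V₂)/(γ−1).
W_by = (406000×0.000471 − 8275×0.00941) / (0.3) = 377.8 J.
W_on_gas = −W_by = -377.8 J.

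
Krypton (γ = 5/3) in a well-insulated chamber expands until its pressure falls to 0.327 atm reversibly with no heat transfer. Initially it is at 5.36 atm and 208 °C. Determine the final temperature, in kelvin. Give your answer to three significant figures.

T₂ ≈ 157 K

Adiabatic: T₂/T₁ = (P₂/P₁)^((γ−1)/γ).
T₁ = 208 °C = 481.1 K.
T₂ = 481.1 × (0.327/5.36)^(2/5) = 157.2 K.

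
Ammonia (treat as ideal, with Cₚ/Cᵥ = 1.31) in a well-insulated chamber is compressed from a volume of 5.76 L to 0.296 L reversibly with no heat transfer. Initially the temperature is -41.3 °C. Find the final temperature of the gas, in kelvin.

Adiabatic: T₁V₁^(γ−1) = T₂V₂^(γ−1) ⇒ T₂ = T₁ (V₁/V₂)^(γ−1).
T₁ = -41.3 °C = 231.8 K.
T₂ = 231.8 × (5.76/0.296)^(0.31) = 581.9 K.

T₂ ≈ 582 K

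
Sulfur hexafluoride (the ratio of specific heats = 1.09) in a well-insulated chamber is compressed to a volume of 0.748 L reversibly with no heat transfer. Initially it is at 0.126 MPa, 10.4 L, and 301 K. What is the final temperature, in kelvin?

T₂ ≈ 381 K

For a reversible adiabat TV^(γ−1) is constant, so T₂ = T₁ (V₁/V₂)^(γ−1).
T₂ = 301 × (10.4/0.748)^(0.09) = 381.5 K.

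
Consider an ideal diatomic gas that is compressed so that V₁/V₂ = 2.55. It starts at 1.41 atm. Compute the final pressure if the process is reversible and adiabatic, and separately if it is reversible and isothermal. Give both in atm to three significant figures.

For a diatomic ideal gas γ = 7/5.
Isothermal: P₂ = P₁(V₁/V₂) = 1.41×2.55 = 3.595 atm.
Adiabatic: P₂ = P₁(V₁/V₂)^γ = 1.41×2.55^(7/5) = 5.228 atm.

adiabatic: 5.23 atm; isothermal: 3.60 atm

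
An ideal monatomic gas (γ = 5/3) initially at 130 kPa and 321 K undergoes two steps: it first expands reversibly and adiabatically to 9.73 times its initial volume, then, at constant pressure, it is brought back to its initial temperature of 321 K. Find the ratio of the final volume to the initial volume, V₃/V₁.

Adiabatic step: V₂/V₁ = 9.73; T₂ = T₁·(1/9.73)^(2/3) = 70.43 K.
Isobaric step: V₃/V₂ = T₃/T₂ = 321/70.43.
V₃/V₁ = (V₂/V₁)(V₃/V₂) = 9.73 × (321/70.43) = 44.35.

V₃/V₁ ≈ 44.3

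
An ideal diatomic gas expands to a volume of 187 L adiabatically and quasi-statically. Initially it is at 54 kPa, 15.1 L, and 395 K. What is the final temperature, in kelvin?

Adiabatic: T₁V₁^(γ−1) = T₂V₂^(γ−1) ⇒ T₂ = T₁ (V₁/V₂)^(γ−1).
γ = 7/5 for a diatomic ideal gas.
T₂ = 395 × (15.1/187)^(2/5) = 144.4 K.

T₂ ≈ 144 K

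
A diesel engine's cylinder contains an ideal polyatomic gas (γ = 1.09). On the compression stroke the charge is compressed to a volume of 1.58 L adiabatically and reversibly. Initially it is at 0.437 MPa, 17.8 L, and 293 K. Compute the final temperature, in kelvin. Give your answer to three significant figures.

T₂ ≈ 364 K

Adiabatic: T₁V₁^(γ−1) = T₂V₂^(γ−1) ⇒ T₂ = T₁ (V₁/V₂)^(γ−1).
T₂ = 293 × (17.8/1.58)^(0.09) = 364.4 K.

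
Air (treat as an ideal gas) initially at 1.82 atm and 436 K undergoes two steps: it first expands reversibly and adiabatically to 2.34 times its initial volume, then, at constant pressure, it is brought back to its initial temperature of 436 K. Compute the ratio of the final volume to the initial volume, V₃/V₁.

For a diatomic ideal gas γ = 7/5.
Adiabatic step: V₂/V₁ = 2.34; T₂ = T₁·(1/2.34)^(2/5) = 310.3 K.
Isobaric step: V₃/V₂ = T₃/T₂ = 436/310.3.
V₃/V₁ = (V₂/V₁)(V₃/V₂) = 2.34 × (436/310.3) = 3.288.

V₃/V₁ ≈ 3.29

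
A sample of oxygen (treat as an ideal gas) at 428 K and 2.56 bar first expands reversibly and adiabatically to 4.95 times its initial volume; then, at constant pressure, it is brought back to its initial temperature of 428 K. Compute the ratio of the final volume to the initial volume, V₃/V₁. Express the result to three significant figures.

For a diatomic ideal gas γ = 7/5.
Adiabatic step: V₂/V₁ = 4.95; T₂ = T₁·(1/4.95)^(2/5) = 225.7 K.
Isobaric step: V₃/V₂ = T₃/T₂ = 428/225.7.
V₃/V₁ = (V₂/V₁)(V₃/V₂) = 4.95 × (428/225.7) = 9.385.

V₃/V₁ ≈ 9.39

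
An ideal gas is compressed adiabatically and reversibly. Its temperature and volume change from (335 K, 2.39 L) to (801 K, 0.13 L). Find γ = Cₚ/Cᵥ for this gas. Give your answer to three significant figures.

γ ≈ 1.30

TV^(γ−1) = const ⇒ γ − 1 = ln(T₂/T₁) / ln(V₁/V₂).
γ = 1 + ln(801/335) / ln(2.39/0.13) = 1.299.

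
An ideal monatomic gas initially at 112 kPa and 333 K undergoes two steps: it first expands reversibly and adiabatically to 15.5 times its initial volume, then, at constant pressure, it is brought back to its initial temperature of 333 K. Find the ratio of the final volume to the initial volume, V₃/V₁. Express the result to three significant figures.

For a monatomic ideal gas γ = 5/3.
Adiabatic step: V₂/V₁ = 15.5; T₂ = T₁·(1/15.5)^(2/3) = 53.57 K.
Isobaric step: V₃/V₂ = T₃/T₂ = 333/53.57.
V₃/V₁ = (V₂/V₁)(V₃/V₂) = 15.5 × (333/53.57) = 96.36.

V₃/V₁ ≈ 96.4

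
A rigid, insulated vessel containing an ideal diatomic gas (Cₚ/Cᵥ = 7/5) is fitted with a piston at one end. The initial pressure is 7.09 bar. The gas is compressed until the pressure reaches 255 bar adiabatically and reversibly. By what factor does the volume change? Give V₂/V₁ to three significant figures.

V₂/V₁ ≈ 0.0774

From PV^γ = const, V₂/V₁ = (P₁/P₂)^(1/γ).
V₂/V₁ = (7.09/255)^(5/7) = 0.07738.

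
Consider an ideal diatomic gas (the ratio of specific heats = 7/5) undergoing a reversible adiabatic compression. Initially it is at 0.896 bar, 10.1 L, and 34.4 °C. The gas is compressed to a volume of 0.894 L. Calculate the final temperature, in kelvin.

For a reversible adiabat TV^(γ−1) is constant, so T₂ = T₁ (V₁/V₂)^(γ−1).
T₁ = 34.4 °C = 307.5 K.
T₂ = 307.5 × (10.1/0.894)^(2/5) = 811.2 K.

T₂ ≈ 811 K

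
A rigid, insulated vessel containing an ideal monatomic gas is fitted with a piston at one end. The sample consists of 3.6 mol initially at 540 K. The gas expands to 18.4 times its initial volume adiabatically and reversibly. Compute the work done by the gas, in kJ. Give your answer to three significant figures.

W ≈ 20.8 kJ

Adiabatic: T₁V₁^(γ−1) = T₂V₂^(γ−1) ⇒ T₂ = T₁ (V₁/V₂)^(γ−1).
γ = 5/3 for a monatomic ideal gas, so γ−1 = 2/3.
T₂ = 540 × (1/18.4)^(2/3) = 77.48 K.
Q = 0, so ΔU = W_on_gas = nCᵥΔT with Cᵥ = R/(γ−1) = 12.47 J/(mol·K).
ΔU = 3.6 × 12.47 × (77.48 − 540) = -20770 J.
Work done by the gas = −ΔU = 20770 J.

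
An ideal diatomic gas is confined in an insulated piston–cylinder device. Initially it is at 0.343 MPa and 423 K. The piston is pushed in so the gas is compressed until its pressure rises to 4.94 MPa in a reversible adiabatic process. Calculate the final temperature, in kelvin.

T₂ ≈ 906 K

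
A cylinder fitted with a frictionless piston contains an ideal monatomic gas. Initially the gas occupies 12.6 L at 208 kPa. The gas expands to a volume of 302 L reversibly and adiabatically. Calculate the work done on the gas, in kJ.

γ = 5/3 for a monatomic ideal gas.
P₂ = P₁(V₁/V₂)^γ = 208×(12.6/302)^(5/3) = 1.044 kPa.
For a reversible adiabat, W_by_gas = (P₁V₁ − P₂V₂)/(γ−1).
W_by = (208000×0.0126 − 1044×0.302) / (2/3) = 3458 J.
W_on_gas = −W_by = -3458 J.

W ≈ -3.46 kJ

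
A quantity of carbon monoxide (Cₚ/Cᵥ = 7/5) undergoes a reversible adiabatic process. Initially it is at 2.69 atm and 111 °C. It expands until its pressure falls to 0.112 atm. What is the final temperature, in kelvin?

Along an adiabat T P^((1−γ)/γ) is constant, so T₂ = T₁ (P₂/P₁)^((γ−1)/γ).
T₁ = 111 °C = 384.1 K.
T₂ = 384.1 × (0.112/2.69)^(2/7) = 154.9 K.

T₂ ≈ 155 K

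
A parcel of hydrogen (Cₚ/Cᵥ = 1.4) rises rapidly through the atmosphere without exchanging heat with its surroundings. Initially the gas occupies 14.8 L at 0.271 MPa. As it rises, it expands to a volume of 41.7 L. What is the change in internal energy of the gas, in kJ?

ΔU ≈ -3.40 kJ

P₂ = P₁(V₁/V₂)^γ = 0.271×(14.8/41.7)^(1.4) = 0.06355 MPa.
For a reversible adiabat, W_by_gas = (P₁V₁ − P₂V₂)/(γ−1).
W_by = (271000×0.0148 − 63550×0.0417) / (0.4) = 3401 J.
Q = 0 ⇒ ΔU = −W_by = -3401 J.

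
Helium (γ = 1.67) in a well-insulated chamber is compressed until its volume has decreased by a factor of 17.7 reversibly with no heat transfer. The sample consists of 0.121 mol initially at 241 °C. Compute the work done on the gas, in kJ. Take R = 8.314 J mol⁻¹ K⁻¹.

W ≈ 4.52 kJ

For a reversible adiabat TV^(γ−1) is constant, so T₂ = T₁ (V₁/V₂)^(γ−1).
T₁ = 241 °C = 514.1 K.
T₂ = 514.1 × 17.7^(0.67) = 3526 K.
Q = 0, so ΔU = W_on_gas = nCᵥΔT with Cᵥ = R/(γ−1) = 12.41 J/(mol·K).
ΔU = 0.121 × 12.41 × (3526 − 514.1) = 4522 J.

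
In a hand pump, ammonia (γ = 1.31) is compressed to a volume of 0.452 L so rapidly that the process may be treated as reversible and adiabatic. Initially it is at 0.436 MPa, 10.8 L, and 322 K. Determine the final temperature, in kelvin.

T₂ ≈ 861 K

Adiabatic: T₁V₁^(γ−1) = T₂V₂^(γ−1) ⇒ T₂ = T₁ (V₁/V₂)^(γ−1).
T₂ = 322 × (10.8/0.452)^(0.31) = 861.2 K.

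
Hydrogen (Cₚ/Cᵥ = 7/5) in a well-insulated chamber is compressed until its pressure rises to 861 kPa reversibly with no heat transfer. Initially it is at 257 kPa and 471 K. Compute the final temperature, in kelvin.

T₂ ≈ 665 K

Along an adiabat T P^((1−γ)/γ) is constant, so T₂ = T₁ (P₂/P₁)^((γ−1)/γ).
T₂ = 471 × (861/257)^(2/7) = 665.3 K.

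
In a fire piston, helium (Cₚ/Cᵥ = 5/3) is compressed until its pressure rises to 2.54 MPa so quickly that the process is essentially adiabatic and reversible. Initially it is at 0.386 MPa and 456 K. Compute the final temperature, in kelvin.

Along an adiabat T P^((1−γ)/γ) is constant, so T₂ = T₁ (P₂/P₁)^((γ−1)/γ).
T₂ = 456 × (2.54/0.386)^(2/5) = 968.9 K.

T₂ ≈ 969 K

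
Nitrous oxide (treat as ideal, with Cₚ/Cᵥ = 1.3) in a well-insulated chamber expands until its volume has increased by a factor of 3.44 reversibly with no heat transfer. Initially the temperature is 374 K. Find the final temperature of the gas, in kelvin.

T₂ ≈ 258 K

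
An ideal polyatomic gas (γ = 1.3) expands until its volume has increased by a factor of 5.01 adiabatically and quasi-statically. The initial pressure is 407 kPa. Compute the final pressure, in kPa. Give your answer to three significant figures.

P₂ ≈ 50.1 kPa

Since PV^γ is constant along a reversible adiabat, P₂ = P₁ (V₁/V₂)^γ.
P₂ = 407 × (1/5.01)^(1.3) = 50.1 kPa.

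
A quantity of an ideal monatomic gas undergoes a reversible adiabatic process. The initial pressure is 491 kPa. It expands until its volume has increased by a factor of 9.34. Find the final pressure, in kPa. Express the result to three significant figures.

Since PV^γ is constant along a reversible adiabat, P₂ = P₁ (V₁/V₂)^γ.
For a monatomic ideal gas γ = 5/3.
P₂ = 491 × (1/9.34)^(5/3) = 11.85 kPa.

P₂ ≈ 11.9 kPa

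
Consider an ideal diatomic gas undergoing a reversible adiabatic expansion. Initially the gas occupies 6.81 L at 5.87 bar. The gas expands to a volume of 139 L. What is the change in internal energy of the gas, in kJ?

γ = 7/5 for a diatomic ideal gas.
P₂ = P₁(V₁/V₂)^γ = 5.87×(6.81/139)^(7/5) = 0.08606 bar.
For a reversible adiabat, W_by_gas = (P₁V₁ − P₂V₂)/(γ−1).
W_by = (587000×0.00681 − 8606×0.139) / (2/5) = 7003 J.
Q = 0 ⇒ ΔU = −W_by = -7003 J.

ΔU ≈ -7.00 kJ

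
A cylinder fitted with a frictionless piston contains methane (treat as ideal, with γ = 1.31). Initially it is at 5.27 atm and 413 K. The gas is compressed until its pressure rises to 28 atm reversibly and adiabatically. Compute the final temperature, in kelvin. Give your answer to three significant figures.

T₂ ≈ 613 K

Along an adiabat T P^((1−γ)/γ) is constant, so T₂ = T₁ (P₂/P₁)^((γ−1)/γ).
T₂ = 413 × (28/5.27)^(0.237) = 613.2 K.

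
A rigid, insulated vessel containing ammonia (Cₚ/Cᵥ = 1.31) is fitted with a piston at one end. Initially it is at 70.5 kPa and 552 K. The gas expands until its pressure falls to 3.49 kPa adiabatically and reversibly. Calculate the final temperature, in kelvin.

T₂ ≈ 271 K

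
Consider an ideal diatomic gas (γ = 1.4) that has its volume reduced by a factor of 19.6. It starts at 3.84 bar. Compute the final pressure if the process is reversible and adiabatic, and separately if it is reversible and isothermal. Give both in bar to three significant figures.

adiabatic: 247 bar; isothermal: 75.3 bar

Isothermal: P₂ = P₁(V₁/V₂) = 3.84×19.6 = 75.26 bar.
Adiabatic: P₂ = P₁(V₁/V₂)^γ = 3.84×19.6^(1.4) = 247.5 bar.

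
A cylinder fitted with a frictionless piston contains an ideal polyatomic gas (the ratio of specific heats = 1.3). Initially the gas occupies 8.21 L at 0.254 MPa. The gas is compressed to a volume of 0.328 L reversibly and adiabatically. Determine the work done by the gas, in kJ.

W ≈ -11.3 kJ

P₂ = P₁(V₁/V₂)^γ = 0.254×(8.21/0.328)^(1.3) = 16.7 MPa.
For a reversible adiabat, W_by_gas = (P₁V₁ − P₂V₂)/(γ−1).
W_by = (254000×0.00821 − 1.67×10^7×0.000328) / (0.3) = -11310 J.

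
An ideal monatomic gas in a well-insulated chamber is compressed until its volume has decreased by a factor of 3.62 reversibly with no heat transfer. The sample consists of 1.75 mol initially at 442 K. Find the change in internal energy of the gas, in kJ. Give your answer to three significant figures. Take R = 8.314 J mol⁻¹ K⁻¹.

For a reversible adiabat TV^(γ−1) is constant, so T₂ = T₁ (V₁/V₂)^(γ−1).
γ = 5/3 for a monatomic ideal gas, so γ−1 = 2/3.
T₂ = 442 × 3.62^(2/3) = 1042 K.
Q = 0, so ΔU = W_on_gas = nCᵥΔT with Cᵥ = R/(γ−1) = 12.47 J/(mol·K).
ΔU = 1.75 × 12.47 × (1042 − 442) = 13100 J.

ΔU ≈ 13.1 kJ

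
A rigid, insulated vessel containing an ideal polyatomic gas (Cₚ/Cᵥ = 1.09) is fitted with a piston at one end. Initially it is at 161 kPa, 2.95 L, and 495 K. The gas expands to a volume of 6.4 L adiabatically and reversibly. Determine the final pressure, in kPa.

P₂ ≈ 69.2 kPa

Since PV^γ is constant along a reversible adiabat, P₂ = P₁ (V₁/V₂)^γ.
P₂ = 161 × (2.95/6.4)^(1.09) = 69.21 kPa.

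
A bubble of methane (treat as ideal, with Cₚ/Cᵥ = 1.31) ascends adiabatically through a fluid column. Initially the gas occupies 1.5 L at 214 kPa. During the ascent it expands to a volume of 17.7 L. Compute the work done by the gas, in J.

P₂ = P₁(V₁/V₂)^γ = 214×(1.5/17.7)^(1.31) = 8.438 kPa.
For a reversible adiabat, W_by_gas = (P₁V₁ − P₂V₂)/(γ−1).
W_by = (214000×0.0015 − 8438×0.0177) / (0.31) = 553.7 J.

W ≈ 554 J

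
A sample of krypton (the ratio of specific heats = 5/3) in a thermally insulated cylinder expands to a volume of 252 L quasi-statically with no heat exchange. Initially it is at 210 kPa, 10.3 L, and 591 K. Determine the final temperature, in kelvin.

T₂ ≈ 70.1 K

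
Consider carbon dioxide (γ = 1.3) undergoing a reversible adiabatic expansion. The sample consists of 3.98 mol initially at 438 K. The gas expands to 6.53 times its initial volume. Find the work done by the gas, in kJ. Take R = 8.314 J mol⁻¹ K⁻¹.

For a reversible adiabat TV^(γ−1) is constant, so T₂ = T₁ (V₁/V₂)^(γ−1).
T₂ = 438 × (1/6.53)^(0.3) = 249.5 K.
Q = 0, so ΔU = W_on_gas = nCᵥΔT with Cᵥ = R/(γ−1) = 27.71 J/(mol·K).
ΔU = 3.98 × 27.71 × (249.5 − 438) = -20800 J.
Work done by the gas = −ΔU = 20800 J.

W ≈ 20.8 kJ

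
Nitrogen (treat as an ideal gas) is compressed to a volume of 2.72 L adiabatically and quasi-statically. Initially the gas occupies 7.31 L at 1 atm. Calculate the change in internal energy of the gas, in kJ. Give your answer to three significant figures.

ΔU ≈ 0.898 kJ

γ = 7/5 for a diatomic ideal gas.
P₂ = P₁(V₁/V₂)^γ = 1×(7.31/2.72)^(7/5) = 3.991 atm.
For a reversible adiabat, W_by_gas = (P₁V₁ − P₂V₂)/(γ−1).
W_by = (101300×0.00731 − 404400×0.00272) / (2/5) = -898.2 J.
Q = 0 ⇒ ΔU = −W_by = 898.2 J.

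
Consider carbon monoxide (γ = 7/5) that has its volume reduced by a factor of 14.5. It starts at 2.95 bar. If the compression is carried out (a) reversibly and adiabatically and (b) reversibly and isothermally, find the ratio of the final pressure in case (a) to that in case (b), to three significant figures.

P_adiabatic / P_isothermal ≈ 2.91

Isothermal: P_b = P₁(V₁/V₂) = 2.95×14.5.
Adiabatic: P_a = P₁(V₁/V₂)^γ = 2.95×14.5^(7/5).
P_a/P_b = (V₁/V₂)^(γ−1) = 14.5^(2/5) = 2.914.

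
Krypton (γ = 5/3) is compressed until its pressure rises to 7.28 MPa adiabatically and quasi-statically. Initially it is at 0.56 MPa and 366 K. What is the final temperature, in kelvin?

Along an adiabat T P^((1−γ)/γ) is constant, so T₂ = T₁ (P₂/P₁)^((γ−1)/γ).
T₂ = 366 × (7.28/0.56)^(2/5) = 1021 K.

T₂ ≈ 1020 K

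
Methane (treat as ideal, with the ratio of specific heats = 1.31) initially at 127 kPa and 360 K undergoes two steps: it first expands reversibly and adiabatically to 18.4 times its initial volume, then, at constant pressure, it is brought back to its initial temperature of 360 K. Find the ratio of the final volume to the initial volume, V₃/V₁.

Adiabatic step: V₂/V₁ = 18.4; T₂ = T₁·(1/18.4)^(0.31) = 146 K.
Isobaric step: V₃/V₂ = T₃/T₂ = 360/146.
V₃/V₁ = (V₂/V₁)(V₃/V₂) = 18.4 × (360/146) = 45.38.

V₃/V₁ ≈ 45.4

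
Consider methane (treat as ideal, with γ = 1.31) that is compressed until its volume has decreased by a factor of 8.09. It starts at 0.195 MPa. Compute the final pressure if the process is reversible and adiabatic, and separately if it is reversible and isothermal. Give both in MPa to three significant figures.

Isothermal: P₂ = P₁(V₁/V₂) = 0.195×8.09 = 1.578 MPa.
Adiabatic: P₂ = P₁(V₁/V₂)^γ = 0.195×8.09^(1.31) = 3.016 MPa.

adiabatic: 3.02 MPa; isothermal: 1.58 MPa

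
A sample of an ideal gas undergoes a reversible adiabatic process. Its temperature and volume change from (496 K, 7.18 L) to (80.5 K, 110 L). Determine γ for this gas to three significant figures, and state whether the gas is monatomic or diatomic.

TV^(γ−1) = const ⇒ γ − 1 = ln(T₂/T₁) / ln(V₁/V₂).
γ = 1 + ln(80.5/496) / ln(7.18/110) = 1.666.
γ ≈ 1.67 is close to 5/3, so the gas is monatomic.

γ ≈ 1.67; monatomic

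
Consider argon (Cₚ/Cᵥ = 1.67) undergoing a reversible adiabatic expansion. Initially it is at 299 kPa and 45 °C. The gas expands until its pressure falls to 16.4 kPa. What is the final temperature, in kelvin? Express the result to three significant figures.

T₂ ≈ 99.3 K

Adiabatic: T₂/T₁ = (P₂/P₁)^((γ−1)/γ).
T₁ = 45 °C = 318.1 K.
T₂ = 318.1 × (16.4/299)^(0.401) = 99.26 K.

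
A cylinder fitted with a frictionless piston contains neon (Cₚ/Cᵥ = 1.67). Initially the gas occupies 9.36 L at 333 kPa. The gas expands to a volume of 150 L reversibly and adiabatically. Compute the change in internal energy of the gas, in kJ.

P₂ = P₁(V₁/V₂)^γ = 333×(9.36/150)^(1.67) = 3.239 kPa.
For a reversible adiabat, W_by_gas = (P₁V₁ − P₂V₂)/(γ−1).
W_by = (333000×0.00936 − 3239×0.15) / (0.67) = 3927 J.
Q = 0 ⇒ ΔU = −W_by = -3927 J.

ΔU ≈ -3.93 kJ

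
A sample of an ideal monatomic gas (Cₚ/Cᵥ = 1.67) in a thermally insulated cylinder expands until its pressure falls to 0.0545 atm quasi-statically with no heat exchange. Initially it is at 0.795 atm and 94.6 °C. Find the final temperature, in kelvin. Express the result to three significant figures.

T₂ ≈ 125 K

Adiabatic: T₂/T₁ = (P₂/P₁)^((γ−1)/γ).
T₁ = 94.6 °C = 367.8 K.
T₂ = 367.8 × (0.0545/0.795)^(0.401) = 125.5 K.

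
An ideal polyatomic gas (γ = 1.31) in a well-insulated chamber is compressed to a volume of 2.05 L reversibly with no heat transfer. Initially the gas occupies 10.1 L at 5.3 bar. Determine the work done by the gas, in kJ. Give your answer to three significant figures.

W ≈ -11.0 kJ

P₂ = P₁(V₁/V₂)^γ = 5.3×(10.1/2.05)^(1.31) = 42.81 bar.
For a reversible adiabat, W_by_gas = (P₁V₁ − P₂V₂)/(γ−1).
W_by = (530000×0.0101 − 4.281×10^6×0.00205) / (0.31) = -11040 J.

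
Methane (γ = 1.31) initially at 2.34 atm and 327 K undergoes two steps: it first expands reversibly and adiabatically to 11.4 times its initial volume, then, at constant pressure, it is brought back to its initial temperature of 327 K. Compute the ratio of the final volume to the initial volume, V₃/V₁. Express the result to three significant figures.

Adiabatic step: V₂/V₁ = 11.4; T₂ = T₁·(1/11.4)^(0.31) = 153.8 K.
Isobaric step: V₃/V₂ = T₃/T₂ = 327/153.8.
V₃/V₁ = (V₂/V₁)(V₃/V₂) = 11.4 × (327/153.8) = 24.24.

V₃/V₁ ≈ 24.2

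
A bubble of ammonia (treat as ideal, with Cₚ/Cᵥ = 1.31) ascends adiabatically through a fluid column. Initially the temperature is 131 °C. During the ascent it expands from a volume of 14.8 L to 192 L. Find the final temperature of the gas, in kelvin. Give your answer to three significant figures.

T₂ ≈ 183 K

Adiabatic: T₁V₁^(γ−1) = T₂V₂^(γ−1) ⇒ T₂ = T₁ (V₁/V₂)^(γ−1).
T₁ = 131 °C = 404.1 K.
T₂ = 404.1 × (14.8/192)^(0.31) = 182.6 K.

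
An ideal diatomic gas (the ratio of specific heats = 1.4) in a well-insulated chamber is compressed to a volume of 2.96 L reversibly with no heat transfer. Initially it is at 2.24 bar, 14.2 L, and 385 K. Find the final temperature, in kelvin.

Adiabatic: T₁V₁^(γ−1) = T₂V₂^(γ−1) ⇒ T₂ = T₁ (V₁/V₂)^(γ−1).
T₂ = 385 × (14.2/2.96)^(0.4) = 720.9 K.

T₂ ≈ 721 K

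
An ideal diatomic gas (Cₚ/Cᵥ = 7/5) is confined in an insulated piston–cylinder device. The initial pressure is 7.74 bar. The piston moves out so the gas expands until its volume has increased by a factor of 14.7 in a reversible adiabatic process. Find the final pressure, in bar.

Adiabatic: P₁V₁^γ = P₂V₂^γ ⇒ P₂ = P₁ (V₁/V₂)^γ.
P₂ = 7.74 × (1/14.7)^(7/5) = 0.1797 bar.

P₂ ≈ 0.180 bar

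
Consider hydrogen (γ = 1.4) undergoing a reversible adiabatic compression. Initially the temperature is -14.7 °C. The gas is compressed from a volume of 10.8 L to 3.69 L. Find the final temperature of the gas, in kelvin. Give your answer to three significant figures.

T₂ ≈ 397 K

Adiabatic: T₁V₁^(γ−1) = T₂V₂^(γ−1) ⇒ T₂ = T₁ (V₁/V₂)^(γ−1).
T₁ = -14.7 °C = 258.4 K.
T₂ = 258.4 × (10.8/3.69)^(0.4) = 397.1 K.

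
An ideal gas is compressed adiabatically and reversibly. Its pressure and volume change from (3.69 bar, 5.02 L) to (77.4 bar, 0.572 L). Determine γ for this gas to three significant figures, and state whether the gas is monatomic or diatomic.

γ ≈ 1.40; diatomic

PV^γ = const ⇒ γ = ln(P₂/P₁) / ln(V₁/V₂).
γ = ln(77.4/3.69) / ln(5.02/0.572) = 1.401.
γ ≈ 1.40 is close to 7/5, so the gas is diatomic.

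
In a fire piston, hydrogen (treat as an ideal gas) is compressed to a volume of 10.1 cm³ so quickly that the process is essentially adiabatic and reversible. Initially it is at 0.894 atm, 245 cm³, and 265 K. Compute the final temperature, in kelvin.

T₂ ≈ 949 K

Adiabatic: T₁V₁^(γ−1) = T₂V₂^(γ−1) ⇒ T₂ = T₁ (V₁/V₂)^(γ−1).
γ = 7/5 for a diatomic ideal gas.
T₂ = 265 × (245/10.1)^(2/5) = 948.8 K.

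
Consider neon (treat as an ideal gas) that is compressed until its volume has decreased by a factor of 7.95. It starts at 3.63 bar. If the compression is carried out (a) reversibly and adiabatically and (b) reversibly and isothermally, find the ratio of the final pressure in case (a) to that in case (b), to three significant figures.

For a monatomic ideal gas γ = 5/3.
Isothermal: P_b = P₁(V₁/V₂) = 3.63×7.95.
Adiabatic: P_a = P₁(V₁/V₂)^γ = 3.63×7.95^(5/3).
P_a/P_b = (V₁/V₂)^(γ−1) = 7.95^(2/3) = 3.983.

P_adiabatic / P_isothermal ≈ 3.98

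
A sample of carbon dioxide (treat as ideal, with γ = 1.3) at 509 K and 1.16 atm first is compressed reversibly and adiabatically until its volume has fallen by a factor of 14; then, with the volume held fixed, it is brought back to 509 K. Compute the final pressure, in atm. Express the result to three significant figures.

P₃ ≈ 16.2 atm

Adiabatic step (PV^γ = const): P₂ = 1.16×14^(1.3) = 35.84 atm; T₂ = 509×14^(0.3) = 1123 K.
Isochoric: P₃ = P₂(T₃/T₂) = 35.84 × (509/1123) = 16.24 atm.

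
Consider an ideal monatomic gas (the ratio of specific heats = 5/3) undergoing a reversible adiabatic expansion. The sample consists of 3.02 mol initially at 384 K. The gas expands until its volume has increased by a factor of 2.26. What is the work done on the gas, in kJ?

For a reversible adiabat TV^(γ−1) is constant, so T₂ = T₁ (V₁/V₂)^(γ−1).
T₂ = 384 × (1/2.26)^(2/3) = 223 K.
Q = 0, so ΔU = W_on_gas = nCᵥΔT with Cᵥ = R/(γ−1) = 12.47 J/(mol·K).
ΔU = 3.02 × 12.47 × (223 − 384) = -6065 J.

W ≈ -6.06 kJ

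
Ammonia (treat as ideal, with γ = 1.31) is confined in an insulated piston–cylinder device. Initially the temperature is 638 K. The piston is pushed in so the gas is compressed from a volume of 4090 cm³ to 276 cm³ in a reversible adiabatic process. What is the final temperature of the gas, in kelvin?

T₂ ≈ 1470 K

For a reversible adiabat TV^(γ−1) is constant, so T₂ = T₁ (V₁/V₂)^(γ−1).
T₂ = 638 × (4090/276)^(0.31) = 1472 K.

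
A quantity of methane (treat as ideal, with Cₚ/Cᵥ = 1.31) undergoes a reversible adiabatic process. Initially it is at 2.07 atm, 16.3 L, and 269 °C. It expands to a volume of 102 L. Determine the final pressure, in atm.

Since PV^γ is constant along a reversible adiabat, P₂ = P₁ (V₁/V₂)^γ.
P₂ = 2.07 × (16.3/102)^(1.31) = 0.1874 atm.

P₂ ≈ 0.187 atm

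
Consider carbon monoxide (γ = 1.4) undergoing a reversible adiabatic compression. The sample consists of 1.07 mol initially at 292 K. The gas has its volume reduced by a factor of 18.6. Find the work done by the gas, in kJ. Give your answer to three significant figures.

W ≈ -14.4 kJ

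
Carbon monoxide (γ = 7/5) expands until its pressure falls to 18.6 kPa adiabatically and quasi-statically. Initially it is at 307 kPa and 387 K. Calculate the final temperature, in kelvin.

T₂ ≈ 174 K

Adiabatic: T₂/T₁ = (P₂/P₁)^((γ−1)/γ).
T₂ = 387 × (18.6/307)^(2/7) = 173.7 K.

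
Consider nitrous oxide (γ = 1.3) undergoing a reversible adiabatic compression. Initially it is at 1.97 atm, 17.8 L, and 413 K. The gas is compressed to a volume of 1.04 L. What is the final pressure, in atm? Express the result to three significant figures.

P₂ ≈ 79.0 atm

Since PV^γ is constant along a reversible adiabat, P₂ = P₁ (V₁/V₂)^γ.
P₂ = 1.97 × (17.8/1.04)^(1.3) = 79.04 atm.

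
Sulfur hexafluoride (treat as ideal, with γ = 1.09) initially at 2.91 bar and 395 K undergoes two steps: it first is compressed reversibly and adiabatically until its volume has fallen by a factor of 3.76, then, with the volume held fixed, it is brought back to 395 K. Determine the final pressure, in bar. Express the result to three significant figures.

P₃ ≈ 10.9 bar

Adiabatic step (PV^γ = const): P₂ = 2.91×3.76^(1.09) = 12.33 bar; T₂ = 395×3.76^(0.09) = 445 K.
Isochoric: P₃ = P₂(T₃/T₂) = 12.33 × (395/445) = 10.94 bar.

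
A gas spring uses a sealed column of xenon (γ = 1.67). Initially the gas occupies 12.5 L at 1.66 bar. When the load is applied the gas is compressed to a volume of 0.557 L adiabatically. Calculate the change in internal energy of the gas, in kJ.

ΔU ≈ 21.8 kJ

P₂ = P₁(V₁/V₂)^γ = 1.66×(12.5/0.557)^(1.67) = 299.5 bar.
For a reversible adiabat, W_by_gas = (P₁V₁ − P₂V₂)/(γ−1).
W_by = (166000×0.0125 − 2.995×10^7×0.000557) / (0.67) = -21800 J.
Q = 0 ⇒ ΔU = −W_by = 21800 J.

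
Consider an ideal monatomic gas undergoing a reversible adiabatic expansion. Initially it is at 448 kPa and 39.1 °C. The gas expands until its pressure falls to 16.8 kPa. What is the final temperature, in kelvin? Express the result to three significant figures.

Adiabatic: T₂/T₁ = (P₂/P₁)^((γ−1)/γ).
For a monatomic ideal gas γ = 5/3, so (γ−1)/γ = 2/5.
T₁ = 39.1 °C = 312.2 K.
T₂ = 312.2 × (16.8/448)^(2/5) = 83.97 K.

T₂ ≈ 84.0 K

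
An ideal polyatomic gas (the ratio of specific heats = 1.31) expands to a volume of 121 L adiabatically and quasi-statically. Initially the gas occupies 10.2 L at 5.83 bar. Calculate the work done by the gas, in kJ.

P₂ = P₁(V₁/V₂)^γ = 5.83×(10.2/121)^(1.31) = 0.2283 bar.
For a reversible adiabat, W_by_gas = (P₁V₁ − P₂V₂)/(γ−1).
W_by = (583000×0.0102 − 22830×0.121) / (0.31) = 10270 J.

W ≈ 10.3 kJ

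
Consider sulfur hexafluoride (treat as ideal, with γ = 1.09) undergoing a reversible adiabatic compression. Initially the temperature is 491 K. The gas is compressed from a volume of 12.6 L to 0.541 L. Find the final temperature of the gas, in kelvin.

For a reversible adiabat TV^(γ−1) is constant, so T₂ = T₁ (V₁/V₂)^(γ−1).
T₂ = 491 × (12.6/0.541)^(0.09) = 651.8 K.

T₂ ≈ 652 K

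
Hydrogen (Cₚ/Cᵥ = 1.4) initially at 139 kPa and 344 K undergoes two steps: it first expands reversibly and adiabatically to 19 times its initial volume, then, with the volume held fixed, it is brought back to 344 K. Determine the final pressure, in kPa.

Adiabatic step (PV^γ = const): P₂ = 139×(1/19)^(1.4) = 2.253 kPa; T₂ = 344×(1/19)^(0.4) = 105.9 K.
Isochoric: P₃ = P₂(T₃/T₂) = 2.253 × (344/105.9) = 7.316 kPa.

P₃ ≈ 7.32 kPa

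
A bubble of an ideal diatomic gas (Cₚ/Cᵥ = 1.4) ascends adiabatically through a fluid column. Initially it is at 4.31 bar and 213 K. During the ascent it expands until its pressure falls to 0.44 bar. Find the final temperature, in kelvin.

T₂ ≈ 111 K

Adiabatic: T₂/T₁ = (P₂/P₁)^((γ−1)/γ).
T₂ = 213 × (0.44/4.31)^(0.286) = 111 K.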